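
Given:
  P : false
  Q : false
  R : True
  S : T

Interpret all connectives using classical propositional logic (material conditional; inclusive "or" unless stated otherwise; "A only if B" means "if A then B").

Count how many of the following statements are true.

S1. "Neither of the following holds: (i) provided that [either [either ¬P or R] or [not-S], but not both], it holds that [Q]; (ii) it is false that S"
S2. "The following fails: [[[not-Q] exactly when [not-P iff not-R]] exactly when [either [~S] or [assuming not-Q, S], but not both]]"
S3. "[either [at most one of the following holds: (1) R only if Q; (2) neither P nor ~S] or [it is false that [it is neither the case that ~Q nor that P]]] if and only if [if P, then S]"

3

S1: In symbols: (((~P | R) xor ~S) -> Q) nor ~S

~P = ~F = T
~P | R = T | T = T
~S = ~T = F
(~P | R) xor ~S = T xor F = T
((~P | R) xor ~S) -> Q = T -> F = F
~S = ~T = F
(((~P | R) xor ~S) -> Q) nor ~S = F nor F = T
So S1 is true.

S2: Formalization: ~((~Q <-> (~P <-> ~R)) <-> (~S xor (~Q -> S)))

~Q = ~F = T
~P = ~F = T
~R = ~T = F
~P <-> ~R = T <-> F = F
~Q <-> (~P <-> ~R) = T <-> F = F
~S = ~T = F
~Q = ~F = T
~Q -> S = T -> T = T
~S xor (~Q -> S) = F xor T = T
(~Q <-> (~P <-> ~R)) <-> (~S xor (~Q -> S)) = F <-> T = F
~((~Q <-> (~P <-> ~R)) <-> (~S xor (~Q -> S))) = ~F = T
Hence S2 is true.

S3: Parsed as (((R -> Q) nand (P nor ~S)) | ~(~Q nor P)) <-> (P -> S)

R -> Q = T -> F = F
~S = ~T = F
P nor ~S = F nor F = T
(R -> Q) nand (P nor ~S) = F nand T = T
~Q = ~F = T
~Q nor P = T nor F = F
~(~Q nor P) = ~F = T
((R -> Q) nand (P nor ~S)) | ~(~Q nor P) = T | T = T
P -> S = F -> T = T
(((R -> Q) nand (P nor ~S)) | ~(~Q nor P)) <-> (P -> S) = T <-> T = T
Thus S3 is true.

Count: 3.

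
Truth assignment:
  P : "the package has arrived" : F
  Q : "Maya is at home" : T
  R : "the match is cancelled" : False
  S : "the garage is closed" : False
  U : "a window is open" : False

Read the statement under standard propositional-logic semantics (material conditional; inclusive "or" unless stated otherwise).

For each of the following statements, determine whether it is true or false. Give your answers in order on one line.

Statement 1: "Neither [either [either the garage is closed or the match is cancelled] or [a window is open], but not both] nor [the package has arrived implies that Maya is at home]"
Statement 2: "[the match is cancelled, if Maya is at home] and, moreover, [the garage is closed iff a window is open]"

Statement 1: Formalization: ((S ∨ R) ⊕ U) ↓ (P → Q)

S ∨ R = F ∨ F = F
(S ∨ R) ⊕ U = F ⊕ F = F
P → Q = F → T = T
((S ∨ R) ⊕ U) ↓ (P → Q) = F ↓ T = F
So Statement 1 is false.

Statement 2: Formalization: (Q → R) ∧ (S ↔ U)

Q → R = T → F = F
S ↔ U = F ↔ F = T
(Q → R) ∧ (S ↔ U) = F ∧ T = F
Hence Statement 2 is false.

Statement 1 False / Statement 2 False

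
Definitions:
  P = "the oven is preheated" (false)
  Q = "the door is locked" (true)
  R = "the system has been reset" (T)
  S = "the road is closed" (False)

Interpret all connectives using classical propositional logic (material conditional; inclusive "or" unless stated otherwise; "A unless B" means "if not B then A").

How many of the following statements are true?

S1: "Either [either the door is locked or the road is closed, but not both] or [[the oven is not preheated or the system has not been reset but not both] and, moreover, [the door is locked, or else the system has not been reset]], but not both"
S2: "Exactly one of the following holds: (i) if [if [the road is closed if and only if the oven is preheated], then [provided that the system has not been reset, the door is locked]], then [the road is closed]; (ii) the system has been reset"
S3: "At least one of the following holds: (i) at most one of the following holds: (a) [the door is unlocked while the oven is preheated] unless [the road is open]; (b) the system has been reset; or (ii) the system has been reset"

S1: Parsed as (Q xor S) xor ((~P xor ~R) & (Q | ~R))

Q xor S = T xor F = T
~P = ~F = T
~R = ~T = F
~P xor ~R = T xor F = T
~R = ~T = F
Q | ~R = T | F = T
(~P xor ~R) & (Q | ~R) = T & T = T
(Q xor S) xor ((~P xor ~R) & (Q | ~R)) = T xor T = F
So S1 is false.

S2: In symbols: (((S <-> P) -> (~R -> Q)) -> S) xor R

S <-> P = F <-> F = T
~R = ~T = F
~R -> Q = F -> T = T
(S <-> P) -> (~R -> Q) = T -> T = T
((S <-> P) -> (~R -> Q)) -> S = T -> F = F
(((S <-> P) -> (~R -> Q)) -> S) xor R = F xor T = T
Hence S2 is true.

S3: In symbols: (((~Q & P) | ~S) nand R) | R

~Q = ~T = F
~Q & P = F & F = F
~S = ~F = T
(~Q & P) | ~S = F | T = T
((~Q & P) | ~S) nand R = T nand T = F
(((~Q & P) | ~S) nand R) | R = F | T = T
Hence S3 is true.

Count: 2.

2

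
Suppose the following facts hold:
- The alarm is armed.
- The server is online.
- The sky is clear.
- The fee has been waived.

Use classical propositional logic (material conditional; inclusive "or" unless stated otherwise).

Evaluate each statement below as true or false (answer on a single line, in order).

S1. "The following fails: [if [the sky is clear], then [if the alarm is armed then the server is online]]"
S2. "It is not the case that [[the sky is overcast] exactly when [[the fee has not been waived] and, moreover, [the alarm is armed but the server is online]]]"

Let W = "the sky is overcast" (False), V = "the alarm is armed" (True), R = "the server is online" (True), S = "the fee has been waived" (True).

S1: Parsed as not (not W -> (V -> R))

not W = not False = True
V -> R = True -> True = True
not W -> (V -> R) = True -> True = True
not (not W -> (V -> R)) = not True = False
Hence S1 is false.

S2: In symbols: not (W iff (not S and (V and R)))

not S = not True = False
V and R = True and True = True
not S and (V and R) = False and True = False
W iff (not S and (V and R)) = False iff False = True
not (W iff (not S and (V and R))) = not True = False
Thus S2 is false.

S1 false, S2 false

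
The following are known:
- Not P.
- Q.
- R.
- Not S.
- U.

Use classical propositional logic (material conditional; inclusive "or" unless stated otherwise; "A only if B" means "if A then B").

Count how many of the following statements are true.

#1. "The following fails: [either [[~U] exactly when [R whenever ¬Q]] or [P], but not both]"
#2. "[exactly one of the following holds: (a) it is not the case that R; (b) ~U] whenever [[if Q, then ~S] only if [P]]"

#1: Formalization: not ((not U iff (not Q -> R)) xor P)

not U = not True = False
not Q = not True = False
not Q -> R = False -> True = True
not U iff (not Q -> R) = False iff True = False
(not U iff (not Q -> R)) xor P = False xor False = False
not ((not U iff (not Q -> R)) xor P) = not False = True
So #1 is true.

#2: Formalization: ((Q -> not S) -> P) -> (not R xor not U)

not S = not False = True
Q -> not S = True -> True = True
(Q -> not S) -> P = True -> False = False
not R = not True = False
not U = not True = False
not R xor not U = False xor False = False
((Q -> not S) -> P) -> (not R xor not U) = False -> False = True
Hence #2 is true.

2 of the 2 statements are true (#1, #2).

2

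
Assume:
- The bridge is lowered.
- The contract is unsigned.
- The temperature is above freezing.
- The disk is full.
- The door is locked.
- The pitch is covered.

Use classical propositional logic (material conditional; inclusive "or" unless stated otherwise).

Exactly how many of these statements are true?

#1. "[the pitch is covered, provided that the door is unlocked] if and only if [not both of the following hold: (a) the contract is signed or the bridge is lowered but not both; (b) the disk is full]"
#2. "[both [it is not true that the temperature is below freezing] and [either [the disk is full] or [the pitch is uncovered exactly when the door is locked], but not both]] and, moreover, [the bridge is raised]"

0

Let U = "the door is locked" (T), V = "the pitch is covered" (T), Q = "the contract is signed" (F), P = "the bridge is raised" (F), S = "the disk is full" (T), R = "the temperature is below freezing" (F).

#1: In symbols: (~U -> V) <-> ((Q xor ~P) nand S)

~U = ~T = F
~U -> V = F -> T = T
~P = ~F = T
Q xor ~P = F xor T = T
(Q xor ~P) nand S = T nand T = F
(~U -> V) <-> ((Q xor ~P) nand S) = T <-> F = F
Hence #1 is false.

#2: Parsed as (~R & (S xor (~V <-> U))) & P

~R = ~F = T
~V = ~T = F
~V <-> U = F <-> T = F
S xor (~V <-> U) = T xor F = T
~R & (S xor (~V <-> U)) = T & T = T
(~R & (S xor (~V <-> U))) & P = T & F = F
Thus #2 is false.

0 of the 2 statements are true (none).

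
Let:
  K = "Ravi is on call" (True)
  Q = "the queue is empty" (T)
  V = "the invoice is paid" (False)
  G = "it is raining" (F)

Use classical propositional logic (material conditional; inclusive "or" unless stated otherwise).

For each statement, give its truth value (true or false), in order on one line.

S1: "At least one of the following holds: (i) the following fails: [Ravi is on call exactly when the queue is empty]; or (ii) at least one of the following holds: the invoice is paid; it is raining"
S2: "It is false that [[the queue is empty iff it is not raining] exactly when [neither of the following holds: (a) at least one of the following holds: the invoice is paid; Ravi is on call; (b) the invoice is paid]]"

S1 F / S2 T

S1: Formalization: ¬(K ↔ Q) ∨ (V ∨ G)

K ↔ Q = T ↔ T = T
¬(K ↔ Q) = ¬T = F
V ∨ G = F ∨ F = F
¬(K ↔ Q) ∨ (V ∨ G) = F ∨ F = F
Thus S1 is false.

S2: In symbols: ¬((Q ↔ ¬G) ↔ ((V ∨ K) ↓ V))

¬G = ¬F = T
Q ↔ ¬G = T ↔ T = T
V ∨ K = F ∨ T = T
(V ∨ K) ↓ V = T ↓ F = F
(Q ↔ ¬G) ↔ ((V ∨ K) ↓ V) = T ↔ F = F
¬((Q ↔ ¬G) ↔ ((V ∨ K) ↓ V)) = ¬F = T
Thus S2 is true.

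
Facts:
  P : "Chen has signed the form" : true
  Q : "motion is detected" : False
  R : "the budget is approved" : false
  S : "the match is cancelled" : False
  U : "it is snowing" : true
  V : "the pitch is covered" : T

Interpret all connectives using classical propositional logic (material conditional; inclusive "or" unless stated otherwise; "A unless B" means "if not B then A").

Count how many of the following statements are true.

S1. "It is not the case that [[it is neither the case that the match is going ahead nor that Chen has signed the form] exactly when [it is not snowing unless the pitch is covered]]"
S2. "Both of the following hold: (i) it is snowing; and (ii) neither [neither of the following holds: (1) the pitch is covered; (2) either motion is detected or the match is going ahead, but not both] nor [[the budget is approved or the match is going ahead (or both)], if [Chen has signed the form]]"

S1: Formalization: ~((~S nor P) <-> (~U | V))

~S = ~F = T
~S nor P = T nor T = F
~U = ~T = F
~U | V = F | T = T
(~S nor P) <-> (~U | V) = F <-> T = F
~((~S nor P) <-> (~U | V)) = ~F = T
Hence S1 is true.

S2: Formalization: U & ((V nor (Q xor ~S)) nor (P -> (R | ~S)))

~S = ~F = T
Q xor ~S = F xor T = T
V nor (Q xor ~S) = T nor T = F
~S = ~F = T
R | ~S = F | T = T
P -> (R | ~S) = T -> T = T
(V nor (Q xor ~S)) nor (P -> (R | ~S)) = F nor T = F
U & ((V nor (Q xor ~S)) nor (P -> (R | ~S))) = T & F = F
Hence S2 is false.

True statements: 1 (S1).

1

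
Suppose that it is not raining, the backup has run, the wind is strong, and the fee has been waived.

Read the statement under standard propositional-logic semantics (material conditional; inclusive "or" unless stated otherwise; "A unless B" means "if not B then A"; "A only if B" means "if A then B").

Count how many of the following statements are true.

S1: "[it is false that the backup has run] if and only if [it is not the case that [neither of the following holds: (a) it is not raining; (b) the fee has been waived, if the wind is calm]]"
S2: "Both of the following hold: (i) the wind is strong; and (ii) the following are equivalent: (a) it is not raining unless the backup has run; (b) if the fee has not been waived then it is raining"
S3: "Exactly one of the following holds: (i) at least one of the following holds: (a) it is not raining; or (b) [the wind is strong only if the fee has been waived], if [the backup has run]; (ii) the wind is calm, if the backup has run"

2

Let P = "the backup has run" (True), W = "it is raining" (False), L = "the wind is strong" (True), G = "the fee has been waived" (True).

S1: In symbols: not P iff not (not W nor (not L -> G))

not P = not True = False
not W = not False = True
not L = not True = False
not L -> G = False -> True = True
not W nor (not L -> G) = True nor True = False
not (not W nor (not L -> G)) = not False = True
not P iff not (not W nor (not L -> G)) = False iff True = False
Thus S1 is false.

S2: Formalization: L and ((not W or P) iff (not G -> W))

not W = not False = True
not W or P = True or True = True
not G = not True = False
not G -> W = False -> False = True
(not W or P) iff (not G -> W) = True iff True = True
L and ((not W or P) iff (not G -> W)) = True and True = True
Hence S2 is true.

S3: In symbols: (not W or (P -> (L -> G))) xor (P -> not L)

not W = not False = True
L -> G = True -> True = True
P -> (L -> G) = True -> True = True
not W or (P -> (L -> G)) = True or True = True
not L = not True = False
P -> not L = True -> False = False
(not W or (P -> (L -> G))) xor (P -> not L) = True xor False = True
So S3 is true.

Count: 2.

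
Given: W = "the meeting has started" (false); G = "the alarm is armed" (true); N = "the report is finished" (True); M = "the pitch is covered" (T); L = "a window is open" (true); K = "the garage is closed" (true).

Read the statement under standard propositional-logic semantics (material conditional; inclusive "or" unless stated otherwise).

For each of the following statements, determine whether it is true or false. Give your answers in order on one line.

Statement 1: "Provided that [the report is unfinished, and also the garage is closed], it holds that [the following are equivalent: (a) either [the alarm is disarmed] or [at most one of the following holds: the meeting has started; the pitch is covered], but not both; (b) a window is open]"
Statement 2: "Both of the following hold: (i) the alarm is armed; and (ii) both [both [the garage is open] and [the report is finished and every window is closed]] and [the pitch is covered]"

Statement 1: Formalization: (¬N ∧ K) → ((¬G ⊕ (W ↑ M)) ↔ L)

¬N = ¬T = F
¬N ∧ K = F ∧ T = F
¬G = ¬T = F
W ↑ M = F ↑ T = T
¬G ⊕ (W ↑ M) = F ⊕ T = T
(¬G ⊕ (W ↑ M)) ↔ L = T ↔ T = T
(¬N ∧ K) → ((¬G ⊕ (W ↑ M)) ↔ L) = F → T = T
Thus Statement 1 is true.

Statement 2: Formalization: G ∧ ((¬K ∧ (N ∧ ¬L)) ∧ M)

¬K = ¬T = F
¬L = ¬T = F
N ∧ ¬L = T ∧ F = F
¬K ∧ (N ∧ ¬L) = F ∧ F = F
(¬K ∧ (N ∧ ¬L)) ∧ M = F ∧ T = F
G ∧ ((¬K ∧ (N ∧ ¬L)) ∧ M) = T ∧ F = F
So Statement 2 is false.

Statement 1 true; Statement 2 false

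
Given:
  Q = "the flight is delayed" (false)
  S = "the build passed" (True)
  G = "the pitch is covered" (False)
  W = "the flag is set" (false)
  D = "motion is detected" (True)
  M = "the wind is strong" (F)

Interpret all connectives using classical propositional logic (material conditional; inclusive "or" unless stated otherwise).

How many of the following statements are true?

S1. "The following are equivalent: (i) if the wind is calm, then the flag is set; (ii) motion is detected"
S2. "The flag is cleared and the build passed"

1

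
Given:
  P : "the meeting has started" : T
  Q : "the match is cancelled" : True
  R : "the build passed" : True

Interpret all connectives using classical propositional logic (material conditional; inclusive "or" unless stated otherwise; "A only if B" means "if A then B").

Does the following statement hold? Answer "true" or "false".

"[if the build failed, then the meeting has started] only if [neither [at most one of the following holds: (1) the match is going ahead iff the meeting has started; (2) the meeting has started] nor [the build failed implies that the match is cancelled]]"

False

Formalization: (not R -> P) -> (((not Q iff P) nand P) nor (not R -> Q))

not R = not True = False
not R -> P = False -> True = True
not Q = not True = False
not Q iff P = False iff True = False
(not Q iff P) nand P = False nand True = True
not R = not True = False
not R -> Q = False -> True = True
((not Q iff P) nand P) nor (not R -> Q) = True nor True = False
(not R -> P) -> (((not Q iff P) nand P) nor (not R -> Q)) = True -> False = False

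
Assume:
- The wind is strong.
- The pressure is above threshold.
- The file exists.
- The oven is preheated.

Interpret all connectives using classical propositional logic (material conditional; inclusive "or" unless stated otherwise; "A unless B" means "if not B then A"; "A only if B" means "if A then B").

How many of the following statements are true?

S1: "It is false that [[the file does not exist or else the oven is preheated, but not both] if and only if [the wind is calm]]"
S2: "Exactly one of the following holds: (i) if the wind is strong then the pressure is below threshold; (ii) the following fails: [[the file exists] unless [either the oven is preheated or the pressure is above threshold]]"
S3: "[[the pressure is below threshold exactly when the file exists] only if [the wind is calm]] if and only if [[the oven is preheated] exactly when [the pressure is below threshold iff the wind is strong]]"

1

Let M = "the file exists" (T), H = "the oven is preheated" (T), N = "the wind is strong" (T), L = "the pressure is above threshold" (T).

S1: This is ~((~M xor H) <-> ~N).

~M = ~T = F
~M xor H = F xor T = T
~N = ~T = F
(~M xor H) <-> ~N = T <-> F = F
~((~M xor H) <-> ~N) = ~F = T
So S1 is true.

S2: Formalization: (N -> ~L) xor ~(M | (H | L))

~L = ~T = F
N -> ~L = T -> F = F
H | L = T | T = T
M | (H | L) = T | T = T
~(M | (H | L)) = ~T = F
(N -> ~L) xor ~(M | (H | L)) = F xor F = F
Thus S2 is false.

S3: Parsed as ((~L <-> M) -> ~N) <-> (H <-> (~L <-> N))

~L = ~T = F
~L <-> M = F <-> T = F
~N = ~T = F
(~L <-> M) -> ~N = F -> F = T
~L = ~T = F
~L <-> N = F <-> T = F
H <-> (~L <-> N) = T <-> F = F
((~L <-> M) -> ~N) <-> (H <-> (~L <-> N)) = T <-> F = F
Thus S3 is false.

True statements: 1.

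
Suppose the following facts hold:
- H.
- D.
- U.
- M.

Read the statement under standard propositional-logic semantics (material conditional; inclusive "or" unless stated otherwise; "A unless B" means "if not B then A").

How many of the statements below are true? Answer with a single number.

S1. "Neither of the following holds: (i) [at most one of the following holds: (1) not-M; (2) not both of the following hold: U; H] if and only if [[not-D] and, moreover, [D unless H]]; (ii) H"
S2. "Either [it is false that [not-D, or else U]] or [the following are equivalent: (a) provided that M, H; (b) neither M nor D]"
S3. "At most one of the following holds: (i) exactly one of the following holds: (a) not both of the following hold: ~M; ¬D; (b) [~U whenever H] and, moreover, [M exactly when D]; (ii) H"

0

S1: Parsed as ((¬M ↑ (U ↑ H)) ↔ (¬D ∧ (D ∨ H))) ↓ H

¬M = ¬T = F
U ↑ H = T ↑ T = F
¬M ↑ (U ↑ H) = F ↑ F = T
¬D = ¬T = F
D ∨ H = T ∨ T = T
¬D ∧ (D ∨ H) = F ∧ T = F
(¬M ↑ (U ↑ H)) ↔ (¬D ∧ (D ∨ H)) = T ↔ F = F
((¬M ↑ (U ↑ H)) ↔ (¬D ∧ (D ∨ H))) ↓ H = F ↓ T = F
Hence S1 is false.

S2: This is ¬(¬D ∨ U) ∨ ((M → H) ↔ (M ↓ D)).

¬D = ¬T = F
¬D ∨ U = F ∨ T = T
¬(¬D ∨ U) = ¬T = F
M → H = T → T = T
M ↓ D = T ↓ T = F
(M → H) ↔ (M ↓ D) = T ↔ F = F
¬(¬D ∨ U) ∨ ((M → H) ↔ (M ↓ D)) = F ∨ F = F
So S2 is false.

S3: Parsed as ((¬M ↑ ¬D) ⊕ ((H → ¬U) ∧ (M ↔ D))) ↑ H

¬M = ¬T = F
¬D = ¬T = F
¬M ↑ ¬D = F ↑ F = T
¬U = ¬T = F
H → ¬U = T → F = F
M ↔ D = T ↔ T = T
(H → ¬U) ∧ (M ↔ D) = F ∧ T = F
(¬M ↑ ¬D) ⊕ ((H → ¬U) ∧ (M ↔ D)) = T ⊕ F = T
((¬M ↑ ¬D) ⊕ ((H → ¬U) ∧ (M ↔ D))) ↑ H = T ↑ T = F
Hence S3 is false.

True statements: 0 (none).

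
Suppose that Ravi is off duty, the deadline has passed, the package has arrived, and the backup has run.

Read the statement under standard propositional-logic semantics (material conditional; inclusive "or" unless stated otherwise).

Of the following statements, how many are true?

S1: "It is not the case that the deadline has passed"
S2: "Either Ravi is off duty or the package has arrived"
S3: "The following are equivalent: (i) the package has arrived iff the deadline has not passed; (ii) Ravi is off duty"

Let Q = "the deadline has passed" (T), P = "Ravi is on call" (F), R = "the package has arrived" (T).

S1: Parsed as ¬Q

¬Q = ¬T = F
Hence S1 is false.

S2: This is ¬P ∨ R.

¬P = ¬F = T
¬P ∨ R = T ∨ T = T
Hence S2 is true.

S3: In symbols: (R ↔ ¬Q) ↔ ¬P

¬Q = ¬T = F
R ↔ ¬Q = T ↔ F = F
¬P = ¬F = T
(R ↔ ¬Q) ↔ ¬P = F ↔ T = F
So S3 is false.

1 of the 3 statements is true.

1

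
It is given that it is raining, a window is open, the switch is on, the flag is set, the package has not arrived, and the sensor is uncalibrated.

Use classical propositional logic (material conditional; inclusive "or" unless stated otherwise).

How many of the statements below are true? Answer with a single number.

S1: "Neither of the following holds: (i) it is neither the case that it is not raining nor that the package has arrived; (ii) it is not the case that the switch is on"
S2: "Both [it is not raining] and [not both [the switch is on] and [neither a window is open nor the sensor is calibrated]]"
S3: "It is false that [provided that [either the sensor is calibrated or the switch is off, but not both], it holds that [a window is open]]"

Let P = "it is raining" (True), U = "the package has arrived" (False), R = "the switch is on" (True), Q = "a window is open" (True), V = "the sensor is calibrated" (False).

S1: In symbols: (not P nor U) nor not R

not P = not True = False
not P nor U = False nor False = True
not R = not True = False
(not P nor U) nor not R = True nor False = False
Hence S1 is false.

S2: In symbols: not P and (R nand (Q nor V))

not P = not True = False
Q nor V = True nor False = False
R nand (Q nor V) = True nand False = True
not P and (R nand (Q nor V)) = False and True = False
So S2 is false.

S3: This is not ((V xor not R) -> Q).

not R = not True = False
V xor not R = False xor False = False
(V xor not R) -> Q = False -> True = True
not ((V xor not R) -> Q) = not True = False
Hence S3 is false.

0 of the 3 statements are true (none).

0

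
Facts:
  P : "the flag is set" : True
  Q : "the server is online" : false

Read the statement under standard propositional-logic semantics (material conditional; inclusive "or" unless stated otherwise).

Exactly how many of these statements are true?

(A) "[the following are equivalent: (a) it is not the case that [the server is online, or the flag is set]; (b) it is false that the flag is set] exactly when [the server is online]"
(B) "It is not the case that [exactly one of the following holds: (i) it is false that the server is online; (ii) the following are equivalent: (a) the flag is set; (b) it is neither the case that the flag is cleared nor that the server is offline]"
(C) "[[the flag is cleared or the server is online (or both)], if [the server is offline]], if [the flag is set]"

0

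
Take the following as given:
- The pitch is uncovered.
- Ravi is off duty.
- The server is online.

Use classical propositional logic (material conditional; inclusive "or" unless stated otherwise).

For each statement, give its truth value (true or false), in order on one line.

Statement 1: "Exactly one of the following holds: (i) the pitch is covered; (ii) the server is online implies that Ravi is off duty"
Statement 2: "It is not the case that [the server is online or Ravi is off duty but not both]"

Let P = "the pitch is covered" (F), R = "the server is online" (T), Q = "Ravi is on call" (F).

Statement 1: This is P xor (R -> ~Q).

~Q = ~F = T
R -> ~Q = T -> T = T
P xor (R -> ~Q) = F xor T = T
Hence Statement 1 is true.

Statement 2: In symbols: ~(R xor ~Q)

~Q = ~F = T
R xor ~Q = T xor T = F
~(R xor ~Q) = ~F = T
Hence Statement 2 is true.

Statement 1 True, Statement 2 True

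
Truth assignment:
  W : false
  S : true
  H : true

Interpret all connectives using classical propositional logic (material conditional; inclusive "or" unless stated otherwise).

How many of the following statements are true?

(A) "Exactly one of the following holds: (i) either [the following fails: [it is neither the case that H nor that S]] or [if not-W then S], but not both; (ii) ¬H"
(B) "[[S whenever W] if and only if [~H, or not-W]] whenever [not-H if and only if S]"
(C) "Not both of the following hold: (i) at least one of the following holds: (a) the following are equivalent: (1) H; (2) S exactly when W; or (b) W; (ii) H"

(A): Formalization: (¬(H ↓ S) ⊕ (¬W → S)) ⊕ ¬H

H ↓ S = T ↓ T = F
¬(H ↓ S) = ¬F = T
¬W = ¬F = T
¬W → S = T → T = T
¬(H ↓ S) ⊕ (¬W → S) = T ⊕ T = F
¬H = ¬T = F
(¬(H ↓ S) ⊕ (¬W → S)) ⊕ ¬H = F ⊕ F = F
Thus (A) is false.

(B): This is (¬H ↔ S) → ((W → S) ↔ (¬H ∨ ¬W)).

¬H = ¬T = F
¬H ↔ S = F ↔ T = F
W → S = F → T = T
¬H = ¬T = F
¬W = ¬F = T
¬H ∨ ¬W = F ∨ T = T
(W → S) ↔ (¬H ∨ ¬W) = T ↔ T = T
(¬H ↔ S) → ((W → S) ↔ (¬H ∨ ¬W)) = F → T = T
Hence (B) is true.

(C): Parsed as ((H ↔ (S ↔ W)) ∨ W) ↑ H

S ↔ W = T ↔ F = F
H ↔ (S ↔ W) = T ↔ F = F
(H ↔ (S ↔ W)) ∨ W = F ∨ F = F
((H ↔ (S ↔ W)) ∨ W) ↑ H = F ↑ T = T
Thus (C) is true.

2 of the 3 statements are true.

2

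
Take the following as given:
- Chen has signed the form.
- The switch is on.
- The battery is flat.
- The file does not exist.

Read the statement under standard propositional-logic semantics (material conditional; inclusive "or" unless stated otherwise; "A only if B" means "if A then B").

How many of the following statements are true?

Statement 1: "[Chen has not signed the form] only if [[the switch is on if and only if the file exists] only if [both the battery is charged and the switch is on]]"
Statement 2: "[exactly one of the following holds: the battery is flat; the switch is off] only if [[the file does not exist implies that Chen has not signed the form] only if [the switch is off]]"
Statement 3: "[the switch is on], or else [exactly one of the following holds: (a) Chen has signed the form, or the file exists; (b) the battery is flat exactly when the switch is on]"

3

Let R = "Chen has signed the form" (T), M = "the switch is on" (T), L = "the file exists" (F), N = "the battery is charged" (F).

Statement 1: In symbols: ¬R → ((M ↔ L) → (N ∧ M))

¬R = ¬T = F
M ↔ L = T ↔ F = F
N ∧ M = F ∧ T = F
(M ↔ L) → (N ∧ M) = F → F = T
¬R → ((M ↔ L) → (N ∧ M)) = F → T = T
Hence Statement 1 is true.

Statement 2: In symbols: (¬N ⊕ ¬M) → ((¬L → ¬R) → ¬M)

¬N = ¬F = T
¬M = ¬T = F
¬N ⊕ ¬M = T ⊕ F = T
¬L = ¬F = T
¬R = ¬T = F
¬L → ¬R = T → F = F
¬M = ¬T = F
(¬L → ¬R) → ¬M = F → F = T
(¬N ⊕ ¬M) → ((¬L → ¬R) → ¬M) = T → T = T
Hence Statement 2 is true.

Statement 3: In symbols: M ∨ ((R ∨ L) ⊕ (¬N ↔ M))

R ∨ L = T ∨ F = T
¬N = ¬F = T
¬N ↔ M = T ↔ T = T
(R ∨ L) ⊕ (¬N ↔ M) = T ⊕ T = F
M ∨ ((R ∨ L) ⊕ (¬N ↔ M)) = T ∨ F = T
Hence Statement 3 is true.

True statements: 3.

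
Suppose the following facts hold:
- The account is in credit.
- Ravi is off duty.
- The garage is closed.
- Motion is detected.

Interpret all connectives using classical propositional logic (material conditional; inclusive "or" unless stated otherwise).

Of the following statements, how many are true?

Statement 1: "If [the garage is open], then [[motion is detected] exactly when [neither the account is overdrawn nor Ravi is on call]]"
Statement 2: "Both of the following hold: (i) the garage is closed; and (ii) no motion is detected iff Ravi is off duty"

1

Let N = "the garage is closed" (T), Q = "motion is detected" (T), S = "the account is overdrawn" (F), M = "Ravi is on call" (F).

Statement 1: This is ~N -> (Q <-> (S nor M)).

~N = ~T = F
S nor M = F nor F = T
Q <-> (S nor M) = T <-> T = T
~N -> (Q <-> (S nor M)) = F -> T = T
So Statement 1 is true.

Statement 2: In symbols: N & (~Q <-> ~M)

~Q = ~T = F
~M = ~F = T
~Q <-> ~M = F <-> T = F
N & (~Q <-> ~M) = T & F = F
So Statement 2 is false.

1 of the 2 statements is true.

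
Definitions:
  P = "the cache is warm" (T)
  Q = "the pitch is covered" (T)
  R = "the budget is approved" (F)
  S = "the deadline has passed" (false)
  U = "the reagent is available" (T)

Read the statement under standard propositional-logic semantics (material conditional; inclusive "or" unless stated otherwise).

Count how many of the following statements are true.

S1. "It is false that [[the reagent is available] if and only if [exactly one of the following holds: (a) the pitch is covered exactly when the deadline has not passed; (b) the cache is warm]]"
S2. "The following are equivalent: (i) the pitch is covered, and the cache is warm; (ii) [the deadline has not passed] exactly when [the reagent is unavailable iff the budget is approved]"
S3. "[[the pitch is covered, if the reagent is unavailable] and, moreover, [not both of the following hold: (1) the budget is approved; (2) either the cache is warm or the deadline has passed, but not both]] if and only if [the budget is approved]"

S1: In symbols: ¬(U ↔ ((Q ↔ ¬S) ⊕ P))

¬S = ¬F = T
Q ↔ ¬S = T ↔ T = T
(Q ↔ ¬S) ⊕ P = T ⊕ T = F
U ↔ ((Q ↔ ¬S) ⊕ P) = T ↔ F = F
¬(U ↔ ((Q ↔ ¬S) ⊕ P)) = ¬F = T
So S1 is true.

S2: In symbols: (Q ∧ P) ↔ (¬S ↔ (¬U ↔ R))

Q ∧ P = T ∧ T = T
¬S = ¬F = T
¬U = ¬T = F
¬U ↔ R = F ↔ F = T
¬S ↔ (¬U ↔ R) = T ↔ T = T
(Q ∧ P) ↔ (¬S ↔ (¬U ↔ R)) = T ↔ T = T
Thus S2 is true.

S3: This is ((¬U → Q) ∧ (R ↑ (P ⊕ S))) ↔ R.

¬U = ¬T = F
¬U → Q = F → T = T
P ⊕ S = T ⊕ F = T
R ↑ (P ⊕ S) = F ↑ T = T
(¬U → Q) ∧ (R ↑ (P ⊕ S)) = T ∧ T = T
((¬U → Q) ∧ (R ↑ (P ⊕ S))) ↔ R = T ↔ F = F
So S3 is false.

Count: 2.

2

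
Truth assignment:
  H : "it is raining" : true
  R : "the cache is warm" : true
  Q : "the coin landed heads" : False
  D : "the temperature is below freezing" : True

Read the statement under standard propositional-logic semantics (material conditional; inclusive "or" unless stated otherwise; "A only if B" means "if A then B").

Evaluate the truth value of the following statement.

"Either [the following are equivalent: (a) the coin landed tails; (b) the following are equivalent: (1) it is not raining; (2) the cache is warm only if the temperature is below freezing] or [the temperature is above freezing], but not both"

False.

Parsed as (¬Q ↔ (¬H ↔ (R → D))) ⊕ ¬D

¬Q = ¬F = T
¬H = ¬T = F
R → D = T → T = T
¬H ↔ (R → D) = F ↔ T = F
¬Q ↔ (¬H ↔ (R → D)) = T ↔ F = F
¬D = ¬T = F
(¬Q ↔ (¬H ↔ (R → D))) ⊕ ¬D = F ⊕ F = F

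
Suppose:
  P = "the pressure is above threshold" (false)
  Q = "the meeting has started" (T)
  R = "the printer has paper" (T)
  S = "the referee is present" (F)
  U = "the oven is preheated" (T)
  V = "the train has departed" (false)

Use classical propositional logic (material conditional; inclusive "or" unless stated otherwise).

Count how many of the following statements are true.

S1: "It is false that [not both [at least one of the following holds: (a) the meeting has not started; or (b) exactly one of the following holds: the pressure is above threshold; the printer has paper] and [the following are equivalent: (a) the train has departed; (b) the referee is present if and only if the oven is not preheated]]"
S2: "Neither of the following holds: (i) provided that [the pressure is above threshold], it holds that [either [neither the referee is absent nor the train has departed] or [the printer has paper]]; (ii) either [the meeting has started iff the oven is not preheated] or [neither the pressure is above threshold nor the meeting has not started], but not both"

S1: In symbols: not ((not Q or (P xor R)) nand (V iff (S iff not U)))

not Q = not True = False
P xor R = False xor True = True
not Q or (P xor R) = False or True = True
not U = not True = False
S iff not U = False iff False = True
V iff (S iff not U) = False iff True = False
(not Q or (P xor R)) nand (V iff (S iff not U)) = True nand False = True
not ((not Q or (P xor R)) nand (V iff (S iff not U))) = not True = False
Hence S1 is false.

S2: Formalization: (P -> ((not S nor V) or R)) nor ((Q iff not U) xor (P nor not Q))

not S = not False = True
not S nor V = True nor False = False
(not S nor V) or R = False or True = True
P -> ((not S nor V) or R) = False -> True = True
not U = not True = False
Q iff not U = True iff False = False
not Q = not True = False
P nor not Q = False nor False = True
(Q iff not U) xor (P nor not Q) = False xor True = True
(P -> ((not S nor V) or R)) nor ((Q iff not U) xor (P nor not Q)) = True nor True = False
Hence S2 is false.

0 of the 2 statements are true (none).

0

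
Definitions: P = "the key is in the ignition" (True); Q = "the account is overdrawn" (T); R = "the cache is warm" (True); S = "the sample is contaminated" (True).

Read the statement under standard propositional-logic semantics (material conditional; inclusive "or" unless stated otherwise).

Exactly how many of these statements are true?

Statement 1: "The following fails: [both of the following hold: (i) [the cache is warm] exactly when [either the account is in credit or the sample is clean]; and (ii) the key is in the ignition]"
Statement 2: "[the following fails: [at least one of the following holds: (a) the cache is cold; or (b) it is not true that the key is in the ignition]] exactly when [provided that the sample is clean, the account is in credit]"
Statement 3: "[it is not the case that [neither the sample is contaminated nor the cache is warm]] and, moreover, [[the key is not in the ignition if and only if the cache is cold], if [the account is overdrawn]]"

Statement 1: Formalization: not ((R iff (not Q or not S)) and P)

not Q = not True = False
not S = not True = False
not Q or not S = False or False = False
R iff (not Q or not S) = True iff False = False
(R iff (not Q or not S)) and P = False and True = False
not ((R iff (not Q or not S)) and P) = not False = True
So Statement 1 is true.

Statement 2: Parsed as not (not R or not P) iff (not S -> not Q)

not R = not True = False
not P = not True = False
not R or not P = False or False = False
not (not R or not P) = not False = True
not S = not True = False
not Q = not True = False
not S -> not Q = False -> False = True
not (not R or not P) iff (not S -> not Q) = True iff True = True
Thus Statement 2 is true.

Statement 3: Formalization: not (S nor R) and (Q -> (not P iff not R))

S nor R = True nor True = False
not (S nor R) = not False = True
not P = not True = False
not R = not True = False
not P iff not R = False iff False = True
Q -> (not P iff not R) = True -> True = True
not (S nor R) and (Q -> (not P iff not R)) = True and True = True
Thus Statement 3 is true.

True statements: 3.

3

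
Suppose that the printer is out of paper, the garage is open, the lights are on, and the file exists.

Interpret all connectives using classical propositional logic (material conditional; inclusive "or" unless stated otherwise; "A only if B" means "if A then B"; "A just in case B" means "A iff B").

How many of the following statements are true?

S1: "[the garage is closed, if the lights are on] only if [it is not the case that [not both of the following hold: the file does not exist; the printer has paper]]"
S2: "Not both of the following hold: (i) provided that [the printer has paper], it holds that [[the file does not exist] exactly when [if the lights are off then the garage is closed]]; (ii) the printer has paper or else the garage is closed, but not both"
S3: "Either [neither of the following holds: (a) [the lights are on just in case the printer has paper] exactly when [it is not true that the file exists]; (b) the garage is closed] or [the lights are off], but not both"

2

Let S = "the lights are on" (True), R = "the garage is closed" (False), U = "the file exists" (True), G = "the printer has paper" (False).

S1: This is (S -> R) -> not (not U nand G).

S -> R = True -> False = False
not U = not True = False
not U nand G = False nand False = True
not (not U nand G) = not True = False
(S -> R) -> not (not U nand G) = False -> False = True
Thus S1 is true.

S2: In symbols: (G -> (not U iff (not S -> R))) nand (G xor R)

not U = not True = False
not S = not True = False
not S -> R = False -> False = True
not U iff (not S -> R) = False iff True = False
G -> (not U iff (not S -> R)) = False -> False = True
G xor R = False xor False = False
(G -> (not U iff (not S -> R))) nand (G xor R) = True nand False = True
Hence S2 is true.

S3: Formalization: (((S iff G) iff not U) nor R) xor not S

S iff G = True iff False = False
not U = not True = False
(S iff G) iff not U = False iff False = True
((S iff G) iff not U) nor R = True nor False = False
not S = not True = False
(((S iff G) iff not U) nor R) xor not S = False xor False = False
Hence S3 is false.

True statements: 2.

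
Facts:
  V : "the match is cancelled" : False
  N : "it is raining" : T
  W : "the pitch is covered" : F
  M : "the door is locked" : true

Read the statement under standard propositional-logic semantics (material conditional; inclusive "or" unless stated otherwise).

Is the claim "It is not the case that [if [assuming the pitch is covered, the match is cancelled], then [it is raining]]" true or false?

False.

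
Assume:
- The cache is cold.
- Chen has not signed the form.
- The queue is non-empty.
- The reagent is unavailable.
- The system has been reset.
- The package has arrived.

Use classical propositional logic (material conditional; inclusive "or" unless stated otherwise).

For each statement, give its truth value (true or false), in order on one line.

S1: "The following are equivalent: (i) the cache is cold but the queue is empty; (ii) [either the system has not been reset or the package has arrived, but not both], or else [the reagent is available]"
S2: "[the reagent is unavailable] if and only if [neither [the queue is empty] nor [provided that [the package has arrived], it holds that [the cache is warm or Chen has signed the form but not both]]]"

S1 false, S2 true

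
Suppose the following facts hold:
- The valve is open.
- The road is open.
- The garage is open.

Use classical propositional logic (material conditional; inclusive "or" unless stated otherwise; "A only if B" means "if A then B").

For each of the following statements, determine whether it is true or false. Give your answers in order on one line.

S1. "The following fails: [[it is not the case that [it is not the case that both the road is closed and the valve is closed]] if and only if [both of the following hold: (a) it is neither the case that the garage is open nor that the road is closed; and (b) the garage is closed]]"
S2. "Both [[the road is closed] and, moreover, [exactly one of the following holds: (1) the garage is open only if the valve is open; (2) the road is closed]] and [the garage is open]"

Let Q = "the road is closed" (False), P = "the valve is open" (True), R = "the garage is closed" (False).

S1: This is not (not (Q nand not P) iff ((not R nor Q) and R)).

not P = not True = False
Q nand not P = False nand False = True
not (Q nand not P) = not True = False
not R = not False = True
not R nor Q = True nor False = False
(not R nor Q) and R = False and False = False
not (Q nand not P) iff ((not R nor Q) and R) = False iff False = True
not (not (Q nand not P) iff ((not R nor Q) and R)) = not True = False
Hence S1 is false.

S2: Formalization: (Q and ((not R -> P) xor Q)) and not R

not R = not False = True
not R -> P = True -> True = True
(not R -> P) xor Q = True xor False = True
Q and ((not R -> P) xor Q) = False and True = False
not R = not False = True
(Q and ((not R -> P) xor Q)) and not R = False and True = False
Hence S2 is false.

S1 False; S2 False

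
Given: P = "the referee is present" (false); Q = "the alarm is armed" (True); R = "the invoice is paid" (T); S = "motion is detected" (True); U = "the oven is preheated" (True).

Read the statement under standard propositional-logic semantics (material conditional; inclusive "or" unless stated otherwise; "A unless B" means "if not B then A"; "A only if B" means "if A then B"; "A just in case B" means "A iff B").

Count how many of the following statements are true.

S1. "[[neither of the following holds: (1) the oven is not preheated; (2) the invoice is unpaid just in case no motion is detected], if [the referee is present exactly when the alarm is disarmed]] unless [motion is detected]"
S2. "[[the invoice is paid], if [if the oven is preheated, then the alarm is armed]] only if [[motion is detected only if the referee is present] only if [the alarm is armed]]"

2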